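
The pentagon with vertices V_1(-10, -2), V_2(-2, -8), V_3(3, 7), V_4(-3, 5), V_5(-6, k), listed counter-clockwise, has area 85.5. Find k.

1

Write out the shoelace sum; only the two edges meeting at V_5 involve k:
2·Area = [((-3)·k − (-6)·5) + ((-6)·(-2) − (-10)·k)] + 122
       = 7·k + 164 = 171
⇒ k = 1.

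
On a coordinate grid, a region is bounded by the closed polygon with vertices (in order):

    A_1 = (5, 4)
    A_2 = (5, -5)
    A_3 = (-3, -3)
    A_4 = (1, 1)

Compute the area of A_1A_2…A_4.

38

Apply Gauss's area formula: 2A = Σ (x_i·y_{i+1} − x_{i+1}·y_i), indices taken mod 4.
Cross-terms: -45, -30, 0, -1  ⇒  Σ = -76
Area = |Σ|/2 = 38.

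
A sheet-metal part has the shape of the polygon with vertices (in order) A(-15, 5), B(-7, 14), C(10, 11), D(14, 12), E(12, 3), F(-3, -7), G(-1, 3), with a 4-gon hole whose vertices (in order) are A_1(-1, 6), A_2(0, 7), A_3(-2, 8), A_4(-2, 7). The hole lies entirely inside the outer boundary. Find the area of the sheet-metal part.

287.5

Outer boundary:
Cross-terms: -175, -217, -34, -102, -75, -16, 40  ⇒  Σ = -579
Area = |Σ|/2 = 289.5.
Hole:
Cross-terms: -7, 14, 2, -5  ⇒  Σ = 4
Area = |Σ|/2 = 2.
Net area = 289.5 − 2 = 287.5.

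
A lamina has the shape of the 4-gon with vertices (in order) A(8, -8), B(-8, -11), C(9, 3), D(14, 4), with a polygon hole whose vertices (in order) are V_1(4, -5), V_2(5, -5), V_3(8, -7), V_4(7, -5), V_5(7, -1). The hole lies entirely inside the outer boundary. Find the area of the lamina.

105.5

Outer boundary:
A→B: (8)(-11) − (-8)(-8) = -152
B→C: (-8)(3) − (9)(-11) = 75
C→D: (9)(4) − (14)(3) = -6
D→A: (14)(-8) − (8)(4) = -144
Σ = -227
Area = |Σ|/2 = 113.5.
Hole:
Σ = (5) + (5) + (9) + (28) + (-31) = 16
Area = |Σ|/2 = 8.
Net area = 113.5 − 8 = 105.5.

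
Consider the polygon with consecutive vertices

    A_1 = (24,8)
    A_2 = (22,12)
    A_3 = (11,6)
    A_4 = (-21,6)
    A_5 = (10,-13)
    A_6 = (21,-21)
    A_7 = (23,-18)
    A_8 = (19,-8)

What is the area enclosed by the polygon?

Cross-terms: 112, 0, 192, 213, 63, 105, 158, 344  ⇒  Σ = 1187
Area = |Σ|/2 = 593.5.

593.5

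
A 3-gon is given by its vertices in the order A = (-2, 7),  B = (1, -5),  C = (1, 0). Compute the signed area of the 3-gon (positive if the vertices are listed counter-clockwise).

Apply the shoelace formula: 2A = Σ (x_i·y_{i+1} − x_{i+1}·y_i), indices taken mod 3.
A→B: (-2)(-5) − (1)(7) = 3
B→C: (1)(0) − (1)(-5) = 5
C→A: (1)(7) − (-2)(0) = 7
Σ = 15
Signed area = Σ/2 = 7.5 (positive ⇒ counter-clockwise traversal).

7.5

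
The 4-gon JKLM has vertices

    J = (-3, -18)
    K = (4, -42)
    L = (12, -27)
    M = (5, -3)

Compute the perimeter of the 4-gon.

|JK| = √((7)² + (-24)²) = √625 = 25
|KL| = √((8)² + (15)²) = √289 = 17
|LM| = √((-7)² + (24)²) = √625 = 25
|MJ| = √((-8)² + (-15)²) = √289 = 17
Perimeter = 25 + 17 + 25 + 17 = 84.

84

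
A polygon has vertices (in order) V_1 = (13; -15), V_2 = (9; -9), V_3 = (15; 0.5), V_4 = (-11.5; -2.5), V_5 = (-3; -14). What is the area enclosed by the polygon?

Σ = (18) + (139.5) + (-31.75) + (153.5) + (227) = 506.25
Area = |Σ|/2 = 253.125.

253.125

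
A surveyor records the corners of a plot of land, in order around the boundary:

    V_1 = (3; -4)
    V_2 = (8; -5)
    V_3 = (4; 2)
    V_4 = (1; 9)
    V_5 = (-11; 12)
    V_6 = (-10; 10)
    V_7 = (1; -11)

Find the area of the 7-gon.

168.5

Cross-terms: 17, 36, 34, 111, 10, 100, 29  ⇒  Σ = 337
Area = |Σ|/2 = 168.5.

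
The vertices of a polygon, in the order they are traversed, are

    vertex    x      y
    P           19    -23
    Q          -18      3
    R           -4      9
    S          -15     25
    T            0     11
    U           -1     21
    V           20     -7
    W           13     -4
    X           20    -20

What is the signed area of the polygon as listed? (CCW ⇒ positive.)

P→Q: (19)(3) − (-18)(-23) = -357
Q→R: (-18)(9) − (-4)(3) = -150
R→S: (-4)(25) − (-15)(9) = 35
S→T: (-15)(11) − (0)(25) = -165
T→U: (0)(21) − (-1)(11) = 11
U→V: (-1)(-7) − (20)(21) = -413
V→W: (20)(-4) − (13)(-7) = 11
W→X: (13)(-20) − (20)(-4) = -180
X→P: (20)(-23) − (19)(-20) = -80
Σ = -1288
Signed area = Σ/2 = -644 (negative ⇒ clockwise traversal).

-644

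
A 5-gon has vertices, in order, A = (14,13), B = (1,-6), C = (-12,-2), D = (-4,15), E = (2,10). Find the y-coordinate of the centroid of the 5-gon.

767/181

Apply the shoelace (surveyor's) formula. First the cross-terms c_i = x_i·y_{i+1} − x_{i+1}·y_i:
  -97, -74, -188, -70, -114  ⇒  2A = -543, A = -271.5.
Then Σ (y_i + y_{i+1})·c_i = -6903, so ȳ = -6903 / (6·(-271.5)) = 767/181.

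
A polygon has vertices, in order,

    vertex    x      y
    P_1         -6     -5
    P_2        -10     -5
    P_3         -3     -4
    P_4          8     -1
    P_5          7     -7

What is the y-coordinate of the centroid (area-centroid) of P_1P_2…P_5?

Apply the shoelace formula. First the cross-terms c_i = x_i·y_{i+1} − x_{i+1}·y_i:
  -20, 25, 35, -49, -77  ⇒  2A = -86, A = -43.
Then Σ (y_i + y_{i+1})·c_i = 1116, so ȳ = 1116 / (6·(-43)) = -186/43.

-186/43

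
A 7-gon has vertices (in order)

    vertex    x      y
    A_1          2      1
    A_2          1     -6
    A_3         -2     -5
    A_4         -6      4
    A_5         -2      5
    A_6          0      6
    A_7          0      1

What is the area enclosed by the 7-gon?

52

Cross-terms: -13, -17, -38, -22, -12, 0, -2  ⇒  Σ = -104
Area = |Σ|/2 = 52.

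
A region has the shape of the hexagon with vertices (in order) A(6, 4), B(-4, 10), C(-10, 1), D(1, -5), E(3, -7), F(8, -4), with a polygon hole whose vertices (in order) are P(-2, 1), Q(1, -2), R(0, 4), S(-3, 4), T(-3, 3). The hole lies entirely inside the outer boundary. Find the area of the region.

Outer boundary:
Σ = (76) + (96) + (49) + (8) + (44) + (56) = 329
Area = |Σ|/2 = 164.5.
Hole:
Cross-terms: 3, 4, 12, 3, 3  ⇒  Σ = 25
Area = |Σ|/2 = 12.5.
Net area = 164.5 − 12.5 = 152.

152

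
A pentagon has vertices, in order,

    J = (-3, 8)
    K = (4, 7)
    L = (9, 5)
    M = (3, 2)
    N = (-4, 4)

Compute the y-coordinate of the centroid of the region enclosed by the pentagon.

Apply the shoelace formula. First the cross-terms c_i = x_i·y_{i+1} − x_{i+1}·y_i:
  -53, -43, 3, 20, -20  ⇒  2A = -93, A = -46.5.
Then Σ (y_i + y_{i+1})·c_i = -1410, so ȳ = -1410 / (6·(-46.5)) = 470/93.

470/93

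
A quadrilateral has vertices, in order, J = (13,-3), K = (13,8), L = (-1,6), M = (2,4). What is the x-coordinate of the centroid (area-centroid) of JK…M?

Apply the surveyor's formula. First the cross-terms c_i = x_i·y_{i+1} − x_{i+1}·y_i:
  143, 86, -16, -58  ⇒  2A = 155, A = 77.5.
Then Σ (x_i + x_{i+1})·c_i = 3864, so x̄ = 3864 / (6·77.5) = 1288/155.

1288/155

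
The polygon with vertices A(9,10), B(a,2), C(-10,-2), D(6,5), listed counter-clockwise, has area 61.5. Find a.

Write out the shoelace sum; only the two edges meeting at B involve a:
2·Area = [(9·2 − a·10) + (a·(-2) − (-10)·2)] + -23
       = -12·a + 15 = 123
⇒ a = -9.

-9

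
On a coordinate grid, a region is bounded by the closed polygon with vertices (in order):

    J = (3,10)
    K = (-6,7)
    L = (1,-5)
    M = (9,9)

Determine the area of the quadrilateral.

110.5

Apply the shoelace formula: 2A = Σ (x_i·y_{i+1} − x_{i+1}·y_i), indices taken mod 4.
J→K: (3)(7) − (-6)(10) = 81
K→L: (-6)(-5) − (1)(7) = 23
L→M: (1)(9) − (9)(-5) = 54
M→J: (9)(10) − (3)(9) = 63
Σ = 221
Area = |Σ|/2 = 110.5.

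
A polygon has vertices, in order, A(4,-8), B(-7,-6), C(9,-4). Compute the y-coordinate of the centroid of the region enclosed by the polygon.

Apply the surveyor's formula. First the cross-terms c_i = x_i·y_{i+1} − x_{i+1}·y_i:
  -80, 82, -56  ⇒  2A = -54, A = -27.
Then Σ (y_i + y_{i+1})·c_i = 972, so ȳ = 972 / (6·(-27)) = -6.

-6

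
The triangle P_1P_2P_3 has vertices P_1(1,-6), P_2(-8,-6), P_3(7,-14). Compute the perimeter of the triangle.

36

|P_1P_2| = √((-9)² + (0)²) = √81 = 9
|P_2P_3| = √((15)² + (-8)²) = √289 = 17
|P_3P_1| = √((-6)² + (8)²) = √100 = 10
Perimeter = 9 + 17 + 10 = 36.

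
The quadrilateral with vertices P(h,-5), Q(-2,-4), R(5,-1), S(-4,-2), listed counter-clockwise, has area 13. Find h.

The doubled signed area Σ (x_i y_{i+1} − x_{i+1} y_i) is linear in h.
With h=0 it equals 18; the coefficient of h is -2 (from the two edges through P).
So -2·h + 18 = 2·13 = 26 ⇒ h = -4.

-4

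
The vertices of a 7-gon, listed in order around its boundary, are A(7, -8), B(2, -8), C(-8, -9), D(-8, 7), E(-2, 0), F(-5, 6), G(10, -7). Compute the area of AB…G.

152

Cross-terms: -40, -82, -128, 14, -12, -25, -31  ⇒  Σ = -304
Area = |Σ|/2 = 152.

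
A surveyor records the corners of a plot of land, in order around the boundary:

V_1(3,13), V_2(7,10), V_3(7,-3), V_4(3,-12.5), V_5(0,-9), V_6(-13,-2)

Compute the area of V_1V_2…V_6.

Σ = (-61) + (-91) + (-78.5) + (-27) + (-117) + (-163) = -537.5
Area = |Σ|/2 = 268.75.

268.75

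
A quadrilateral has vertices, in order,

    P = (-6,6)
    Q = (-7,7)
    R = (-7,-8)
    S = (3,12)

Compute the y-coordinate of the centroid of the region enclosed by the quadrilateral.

85/27

Apply Gauss's area formula. First the cross-terms c_i = x_i·y_{i+1} − x_{i+1}·y_i:
  0, 105, -60, 90  ⇒  2A = 135, A = 67.5.
Then Σ (y_i + y_{i+1})·c_i = 1275, so ȳ = 1275 / (6·67.5) = 85/27.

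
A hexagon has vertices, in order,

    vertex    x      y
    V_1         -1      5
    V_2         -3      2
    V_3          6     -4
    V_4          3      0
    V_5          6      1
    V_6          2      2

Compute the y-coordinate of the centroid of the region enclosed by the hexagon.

Apply the surveyor's formula. First the cross-terms c_i = x_i·y_{i+1} − x_{i+1}·y_i:
  13, 0, 12, 3, 10, 12  ⇒  2A = 50, A = 25.
Then Σ (y_i + y_{i+1})·c_i = 160, so ȳ = 160 / (6·25) = 16/15.

16/15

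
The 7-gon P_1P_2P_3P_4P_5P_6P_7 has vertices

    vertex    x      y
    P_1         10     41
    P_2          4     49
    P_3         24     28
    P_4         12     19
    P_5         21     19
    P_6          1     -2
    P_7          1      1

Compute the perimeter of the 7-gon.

|P_1P_2| = √((-6)² + (8)²) = √100 = 10
|P_2P_3| = √((20)² + (-21)²) = √841 = 29
|P_3P_4| = √((-12)² + (-9)²) = √225 = 15
|P_4P_5| = √((9)² + (0)²) = √81 = 9
|P_5P_6| = √((-20)² + (-21)²) = √841 = 29
|P_6P_7| = √((0)² + (3)²) = √9 = 3
|P_7P_1| = √((9)² + (40)²) = √1681 = 41
Perimeter = 10 + 29 + 15 + 9 + 29 + 3 + 41 = 136.

136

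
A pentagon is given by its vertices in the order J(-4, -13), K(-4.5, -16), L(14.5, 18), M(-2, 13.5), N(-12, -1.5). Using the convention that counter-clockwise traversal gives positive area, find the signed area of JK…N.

J→K: (-4)(-16) − (-4.5)(-13) = 5.5
K→L: (-4.5)(18) − (14.5)(-16) = 151
L→M: (14.5)(13.5) − (-2)(18) = 231.75
M→N: (-2)(-1.5) − (-12)(13.5) = 165
N→J: (-12)(-13) − (-4)(-1.5) = 150
Σ = 703.25
Signed area = Σ/2 = 351.625 (positive ⇒ counter-clockwise traversal).

351.625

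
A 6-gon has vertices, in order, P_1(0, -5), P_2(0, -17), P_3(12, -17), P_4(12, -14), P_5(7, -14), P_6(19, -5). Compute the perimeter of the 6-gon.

|P_1P_2| = √((0)² + (-12)²) = √144 = 12
|P_2P_3| = √((12)² + (0)²) = √144 = 12
|P_3P_4| = √((0)² + (3)²) = √9 = 3
|P_4P_5| = √((-5)² + (0)²) = √25 = 5
|P_5P_6| = √((12)² + (9)²) = √225 = 15
|P_6P_1| = √((-19)² + (0)²) = √361 = 19
Perimeter = 12 + 12 + 3 + 5 + 15 + 19 = 66.

66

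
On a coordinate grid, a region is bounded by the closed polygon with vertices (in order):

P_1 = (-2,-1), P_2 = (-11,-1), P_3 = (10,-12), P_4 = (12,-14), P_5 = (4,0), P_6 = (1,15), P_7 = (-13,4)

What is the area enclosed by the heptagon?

Apply the surveyor's formula: 2A = Σ (x_i·y_{i+1} − x_{i+1}·y_i), indices taken mod 7.
P_1→P_2: (-2)(-1) − (-11)(-1) = -9
P_2→P_3: (-11)(-12) − (10)(-1) = 142
P_3→P_4: (10)(-14) − (12)(-12) = 4
P_4→P_5: (12)(0) − (4)(-14) = 56
P_5→P_6: (4)(15) − (1)(0) = 60
P_6→P_7: (1)(4) − (-13)(15) = 199
P_7→P_1: (-13)(-1) − (-2)(4) = 21
Σ = 473
Area = |Σ|/2 = 236.5.

236.5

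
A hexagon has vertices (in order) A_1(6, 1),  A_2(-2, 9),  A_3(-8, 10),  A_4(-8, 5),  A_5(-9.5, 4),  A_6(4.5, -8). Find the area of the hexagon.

Apply the shoelace formula: 2A = Σ (x_i·y_{i+1} − x_{i+1}·y_i), indices taken mod 6.
A_1→A_2: (6)(9) − (-2)(1) = 56
A_2→A_3: (-2)(10) − (-8)(9) = 52
A_3→A_4: (-8)(5) − (-8)(10) = 40
A_4→A_5: (-8)(4) − (-9.5)(5) = 15.5
A_5→A_6: (-9.5)(-8) − (4.5)(4) = 58
A_6→A_1: (4.5)(1) − (6)(-8) = 52.5
Σ = 274
Area = |Σ|/2 = 137.

137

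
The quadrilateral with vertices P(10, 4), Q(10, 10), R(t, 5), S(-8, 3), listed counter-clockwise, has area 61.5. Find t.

-5

The doubled signed area Σ (x_i y_{i+1} − x_{i+1} y_i) is linear in t.
With t=0 it equals 88; the coefficient of t is -7 (from the two edges through R).
So -7·t + 88 = 2·61.5 = 123 ⇒ t = -5.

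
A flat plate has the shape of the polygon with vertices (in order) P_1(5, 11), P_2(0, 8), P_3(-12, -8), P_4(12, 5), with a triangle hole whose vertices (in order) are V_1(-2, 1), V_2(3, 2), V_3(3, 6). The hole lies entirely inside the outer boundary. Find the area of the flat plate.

Outer boundary:
Σ = (40) + (96) + (36) + (107) = 279
Area = |Σ|/2 = 139.5.
Hole:
Apply the surveyor's formula: 2A = Σ (x_i·y_{i+1} − x_{i+1}·y_i), indices taken mod 3.
Σ = (-7) + (12) + (15) = 20
Area = |Σ|/2 = 10.
Net area = 139.5 − 10 = 129.5.

129.5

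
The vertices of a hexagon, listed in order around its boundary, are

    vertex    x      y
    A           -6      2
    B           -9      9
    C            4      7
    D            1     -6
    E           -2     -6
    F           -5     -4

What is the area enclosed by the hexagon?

Apply Gauss's area formula: 2A = Σ (x_i·y_{i+1} − x_{i+1}·y_i), indices taken mod 6.
Cross-terms: -36, -99, -31, -18, -22, -34  ⇒  Σ = -240
Area = |Σ|/2 = 120.

120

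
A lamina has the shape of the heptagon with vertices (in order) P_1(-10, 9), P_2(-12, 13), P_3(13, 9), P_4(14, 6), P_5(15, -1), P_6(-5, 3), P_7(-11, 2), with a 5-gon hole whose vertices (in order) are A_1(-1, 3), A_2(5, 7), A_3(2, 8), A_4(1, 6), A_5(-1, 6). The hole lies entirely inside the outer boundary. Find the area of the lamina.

Outer boundary:
Σ = (-22) + (-277) + (-48) + (-104) + (40) + (23) + (-79) = -467
Area = |Σ|/2 = 233.5.
Hole:
Apply the surveyor's formula: 2A = Σ (x_i·y_{i+1} − x_{i+1}·y_i), indices taken mod 5.
A_1→A_2: (-1)(7) − (5)(3) = -22
A_2→A_3: (5)(8) − (2)(7) = 26
A_3→A_4: (2)(6) − (1)(8) = 4
A_4→A_5: (1)(6) − (-1)(6) = 12
A_5→A_1: (-1)(3) − (-1)(6) = 3
Σ = 23
Area = |Σ|/2 = 11.5.
Net area = 233.5 − 11.5 = 222.

222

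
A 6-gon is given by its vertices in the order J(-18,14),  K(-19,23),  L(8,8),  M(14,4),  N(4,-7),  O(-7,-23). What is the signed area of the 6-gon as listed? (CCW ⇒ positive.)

-665.5

Apply the shoelace (surveyor's) formula: 2A = Σ (x_i·y_{i+1} − x_{i+1}·y_i), indices taken mod 6.
Σ = (-148) + (-336) + (-80) + (-114) + (-141) + (-512) = -1331
Signed area = Σ/2 = -665.5 (negative ⇒ clockwise traversal).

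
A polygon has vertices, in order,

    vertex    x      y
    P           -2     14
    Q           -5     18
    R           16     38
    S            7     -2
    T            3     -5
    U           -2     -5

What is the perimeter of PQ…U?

|PQ| = √((-3)² + (4)²) = √25 = 5
|QR| = √((21)² + (20)²) = √841 = 29
|RS| = √((-9)² + (-40)²) = √1681 = 41
|ST| = √((-4)² + (-3)²) = √25 = 5
|TU| = √((-5)² + (0)²) = √25 = 5
|UP| = √((0)² + (19)²) = √361 = 19
Perimeter = 5 + 29 + 41 + 5 + 5 + 19 = 104.

104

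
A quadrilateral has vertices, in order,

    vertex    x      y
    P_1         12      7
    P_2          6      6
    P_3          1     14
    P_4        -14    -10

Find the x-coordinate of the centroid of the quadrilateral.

-344/237

Apply the surveyor's formula. First the cross-terms c_i = x_i·y_{i+1} − x_{i+1}·y_i:
  30, 78, 186, 22  ⇒  2A = 316, A = 158.
Then Σ (x_i + x_{i+1})·c_i = -1376, so x̄ = -1376 / (6·158) = -344/237.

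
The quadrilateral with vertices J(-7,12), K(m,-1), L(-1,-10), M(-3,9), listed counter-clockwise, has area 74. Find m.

Write out the shoelace sum; only the two edges meeting at K involve m:
2·Area = [((-7)·(-1) − m·12) + (m·(-10) − (-1)·(-1))] + -12
       = -22·m + -6 = 148
⇒ m = -7.

-7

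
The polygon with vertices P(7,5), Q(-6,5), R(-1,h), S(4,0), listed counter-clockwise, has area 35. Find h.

2

Write out the shoelace sum; only the two edges meeting at R involve h:
2·Area = [((-6)·h − (-1)·5) + ((-1)·0 − 4·h)] + 85
       = -10·h + 90 = 70
⇒ h = 2.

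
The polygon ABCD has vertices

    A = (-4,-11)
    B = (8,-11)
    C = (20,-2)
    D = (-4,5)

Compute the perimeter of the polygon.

|AB| = √((12)² + (0)²) = √144 = 12
|BC| = √((12)² + (9)²) = √225 = 15
|CD| = √((-24)² + (7)²) = √625 = 25
|DA| = √((0)² + (-16)²) = √256 = 16
Perimeter = 12 + 15 + 25 + 16 = 68.

68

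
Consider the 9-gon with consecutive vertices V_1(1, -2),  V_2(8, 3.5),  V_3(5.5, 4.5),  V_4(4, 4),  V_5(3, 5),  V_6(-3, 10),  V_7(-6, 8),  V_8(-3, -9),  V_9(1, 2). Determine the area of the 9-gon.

103.125

Apply the shoelace (surveyor's) formula: 2A = Σ (x_i·y_{i+1} − x_{i+1}·y_i), indices taken mod 9.
Σ = (19.5) + (16.75) + (4) + (8) + (45) + (36) + (78) + (3) + (-4) = 206.25
Area = |Σ|/2 = 103.125.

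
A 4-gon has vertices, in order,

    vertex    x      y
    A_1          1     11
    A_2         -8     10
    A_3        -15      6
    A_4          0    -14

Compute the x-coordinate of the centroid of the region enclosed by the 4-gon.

-257/53

Apply the shoelace formula. First the cross-terms c_i = x_i·y_{i+1} − x_{i+1}·y_i:
  98, 102, 210, 14  ⇒  2A = 424, A = 212.
Then Σ (x_i + x_{i+1})·c_i = -6168, so x̄ = -6168 / (6·212) = -257/53.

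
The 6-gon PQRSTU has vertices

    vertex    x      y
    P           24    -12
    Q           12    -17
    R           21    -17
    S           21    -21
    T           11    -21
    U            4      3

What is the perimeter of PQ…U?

86

|PQ| = √((-12)² + (-5)²) = √169 = 13
|QR| = √((9)² + (0)²) = √81 = 9
|RS| = √((0)² + (-4)²) = √16 = 4
|ST| = √((-10)² + (0)²) = √100 = 10
|TU| = √((-7)² + (24)²) = √625 = 25
|UP| = √((20)² + (-15)²) = √625 = 25
Perimeter = 13 + 9 + 4 + 10 + 25 + 25 = 86.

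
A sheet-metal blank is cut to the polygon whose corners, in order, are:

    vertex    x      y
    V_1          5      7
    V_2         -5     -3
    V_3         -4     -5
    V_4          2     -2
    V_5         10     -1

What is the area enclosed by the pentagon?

72

Σ = (20) + (13) + (18) + (18) + (75) = 144
Area = |Σ|/2 = 72.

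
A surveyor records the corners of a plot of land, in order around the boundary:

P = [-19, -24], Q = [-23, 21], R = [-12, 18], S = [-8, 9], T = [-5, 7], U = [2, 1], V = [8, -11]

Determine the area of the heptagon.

769

Apply the shoelace (surveyor's) formula: 2A = Σ (x_i·y_{i+1} − x_{i+1}·y_i), indices taken mod 7.
Cross-terms: -951, -162, 36, -11, -19, -30, -401  ⇒  Σ = -1538
Area = |Σ|/2 = 769.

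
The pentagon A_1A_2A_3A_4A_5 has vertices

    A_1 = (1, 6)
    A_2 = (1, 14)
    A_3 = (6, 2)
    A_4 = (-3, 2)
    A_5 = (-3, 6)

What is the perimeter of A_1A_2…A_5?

38

|A_1A_2| = √((0)² + (8)²) = √64 = 8
|A_2A_3| = √((5)² + (-12)²) = √169 = 13
|A_3A_4| = √((-9)² + (0)²) = √81 = 9
|A_4A_5| = √((0)² + (4)²) = √16 = 4
|A_5A_1| = √((4)² + (0)²) = √16 = 4
Perimeter = 8 + 13 + 9 + 4 + 4 = 38.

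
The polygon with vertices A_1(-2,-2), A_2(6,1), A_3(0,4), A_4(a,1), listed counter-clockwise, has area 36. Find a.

Write out the shoelace sum; only the two edges meeting at A_4 involve a:
2·Area = [(0·1 − a·4) + (a·(-2) − (-2)·1)] + 34
       = -6·a + 36 = 72
⇒ a = -6.

-6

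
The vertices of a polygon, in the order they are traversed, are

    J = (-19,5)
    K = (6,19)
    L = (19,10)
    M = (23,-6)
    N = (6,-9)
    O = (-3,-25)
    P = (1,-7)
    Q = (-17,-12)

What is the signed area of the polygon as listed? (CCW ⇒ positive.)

-891

Apply the shoelace (surveyor's) formula: 2A = Σ (x_i·y_{i+1} − x_{i+1}·y_i), indices taken mod 8.
Cross-terms: -391, -301, -344, -171, -177, 46, -131, -313  ⇒  Σ = -1782
Signed area = Σ/2 = -891 (negative ⇒ clockwise traversal).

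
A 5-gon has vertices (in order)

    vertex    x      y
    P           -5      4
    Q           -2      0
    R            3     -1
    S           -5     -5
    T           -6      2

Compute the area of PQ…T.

Σ = (8) + (2) + (-20) + (-40) + (-14) = -64
Area = |Σ|/2 = 32.

32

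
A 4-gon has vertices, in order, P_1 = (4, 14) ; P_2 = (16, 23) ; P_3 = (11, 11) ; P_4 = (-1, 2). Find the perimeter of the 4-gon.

56

|P_1P_2| = √((12)² + (9)²) = √225 = 15
|P_2P_3| = √((-5)² + (-12)²) = √169 = 13
|P_3P_4| = √((-12)² + (-9)²) = √225 = 15
|P_4P_1| = √((5)² + (12)²) = √169 = 13
Perimeter = 15 + 13 + 15 + 13 = 56.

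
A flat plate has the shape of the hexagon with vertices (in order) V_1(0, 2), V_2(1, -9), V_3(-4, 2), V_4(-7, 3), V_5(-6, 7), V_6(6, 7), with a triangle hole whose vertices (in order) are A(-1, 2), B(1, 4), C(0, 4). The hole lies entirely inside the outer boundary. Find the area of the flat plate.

Outer boundary:
Apply Gauss's area formula: 2A = Σ (x_i·y_{i+1} − x_{i+1}·y_i), indices taken mod 6.
V_1→V_2: (0)(-9) − (1)(2) = -2
V_2→V_3: (1)(2) − (-4)(-9) = -34
V_3→V_4: (-4)(3) − (-7)(2) = 2
V_4→V_5: (-7)(7) − (-6)(3) = -31
V_5→V_6: (-6)(7) − (6)(7) = -84
V_6→V_1: (6)(2) − (0)(7) = 12
Σ = -137
Area = |Σ|/2 = 68.5.
Hole:
Apply Gauss's area formula: 2A = Σ (x_i·y_{i+1} − x_{i+1}·y_i), indices taken mod 3.
Σ = (-6) + (4) + (4) = 2
Area = |Σ|/2 = 1.
Net area = 68.5 − 1 = 67.5.

67.5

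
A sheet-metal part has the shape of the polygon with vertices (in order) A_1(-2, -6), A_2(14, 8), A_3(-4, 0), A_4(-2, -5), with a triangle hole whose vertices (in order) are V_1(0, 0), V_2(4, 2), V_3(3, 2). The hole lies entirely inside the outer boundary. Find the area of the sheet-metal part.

60

Outer boundary:
A_1→A_2: (-2)(8) − (14)(-6) = 68
A_2→A_3: (14)(0) − (-4)(8) = 32
A_3→A_4: (-4)(-5) − (-2)(0) = 20
A_4→A_1: (-2)(-6) − (-2)(-5) = 2
Σ = 122
Area = |Σ|/2 = 61.
Hole:
Apply the shoelace (surveyor's) formula: 2A = Σ (x_i·y_{i+1} − x_{i+1}·y_i), indices taken mod 3.
Σ = (0) + (2) + (0) = 2
Area = |Σ|/2 = 1.
Net area = 61 − 1 = 60.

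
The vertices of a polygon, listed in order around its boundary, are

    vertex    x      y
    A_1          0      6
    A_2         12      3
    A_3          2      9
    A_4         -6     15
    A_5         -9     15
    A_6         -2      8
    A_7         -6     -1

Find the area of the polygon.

Σ = (-72) + (102) + (84) + (45) + (-42) + (50) + (-36) = 131
Area = |Σ|/2 = 65.5.

65.5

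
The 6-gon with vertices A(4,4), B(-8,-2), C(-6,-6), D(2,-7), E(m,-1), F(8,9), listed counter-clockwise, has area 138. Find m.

10

The doubled signed area Σ (x_i y_{i+1} − x_{i+1} y_i) is linear in m.
With m=0 it equals 116; the coefficient of m is 16 (from the two edges through E).
So 16·m + 116 = 2·138 = 276 ⇒ m = 10.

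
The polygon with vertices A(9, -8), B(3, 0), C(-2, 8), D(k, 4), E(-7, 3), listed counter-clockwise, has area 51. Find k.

-1

The doubled signed area Σ (x_i y_{i+1} − x_{i+1} y_i) is linear in k.
With k=0 it equals 97; the coefficient of k is -5 (from the two edges through D).
So -5·k + 97 = 2·51 = 102 ⇒ k = -1.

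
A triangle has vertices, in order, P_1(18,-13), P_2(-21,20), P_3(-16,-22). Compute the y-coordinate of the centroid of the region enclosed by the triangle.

-5

Apply Gauss's area formula. First the cross-terms c_i = x_i·y_{i+1} − x_{i+1}·y_i:
  87, 782, 604  ⇒  2A = 1473, A = 736.5.
Then Σ (y_i + y_{i+1})·c_i = -22095, so ȳ = -22095 / (6·736.5) = -5.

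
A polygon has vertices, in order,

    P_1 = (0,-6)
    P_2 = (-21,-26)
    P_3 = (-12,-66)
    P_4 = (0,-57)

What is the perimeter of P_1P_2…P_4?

|P_1P_2| = √((-21)² + (-20)²) = √841 = 29
|P_2P_3| = √((9)² + (-40)²) = √1681 = 41
|P_3P_4| = √((12)² + (9)²) = √225 = 15
|P_4P_1| = √((0)² + (51)²) = √2601 = 51
Perimeter = 29 + 41 + 15 + 51 = 136.

136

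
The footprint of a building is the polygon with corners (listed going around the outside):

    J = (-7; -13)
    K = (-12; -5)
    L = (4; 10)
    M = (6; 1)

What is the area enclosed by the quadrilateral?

Apply the shoelace formula: 2A = Σ (x_i·y_{i+1} − x_{i+1}·y_i), indices taken mod 4.
Σ = (-121) + (-100) + (-56) + (-71) = -348
Area = |Σ|/2 = 174.

174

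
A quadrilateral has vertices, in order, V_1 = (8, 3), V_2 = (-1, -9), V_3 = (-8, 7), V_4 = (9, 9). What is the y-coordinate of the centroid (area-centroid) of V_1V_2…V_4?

266/123

Apply Gauss's area formula. First the cross-terms c_i = x_i·y_{i+1} − x_{i+1}·y_i:
  -69, -79, -135, -45  ⇒  2A = -328, A = -164.
Then Σ (y_i + y_{i+1})·c_i = -2128, so ȳ = -2128 / (6·(-164)) = 266/123.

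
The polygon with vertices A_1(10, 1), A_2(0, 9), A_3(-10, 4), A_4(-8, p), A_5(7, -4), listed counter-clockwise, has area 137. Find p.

1

The doubled signed area Σ (x_i y_{i+1} − x_{i+1} y_i) is linear in p.
With p=0 it equals 291; the coefficient of p is -17 (from the two edges through A_4).
So -17·p + 291 = 2·137 = 274 ⇒ p = 1.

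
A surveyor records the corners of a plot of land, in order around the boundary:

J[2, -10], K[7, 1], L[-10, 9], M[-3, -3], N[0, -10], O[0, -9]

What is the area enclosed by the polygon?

125

Apply the shoelace (surveyor's) formula: 2A = Σ (x_i·y_{i+1} − x_{i+1}·y_i), indices taken mod 6.
Σ = (72) + (73) + (57) + (30) + (0) + (18) = 250
Area = |Σ|/2 = 125.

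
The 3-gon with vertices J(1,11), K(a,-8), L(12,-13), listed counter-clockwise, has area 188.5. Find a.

The doubled signed area Σ (x_i y_{i+1} − x_{i+1} y_i) is linear in a.
With a=0 it equals 233; the coefficient of a is -24 (from the two edges through K).
So -24·a + 233 = 2·188.5 = 377 ⇒ a = -6.

-6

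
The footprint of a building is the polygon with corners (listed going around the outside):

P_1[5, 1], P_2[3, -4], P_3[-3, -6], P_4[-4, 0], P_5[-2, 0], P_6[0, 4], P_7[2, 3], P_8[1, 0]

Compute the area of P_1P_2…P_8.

Apply the surveyor's formula: 2A = Σ (x_i·y_{i+1} − x_{i+1}·y_i), indices taken mod 8.
Σ = (-23) + (-30) + (-24) + (0) + (-8) + (-8) + (-3) + (1) = -95
Area = |Σ|/2 = 47.5.

47.5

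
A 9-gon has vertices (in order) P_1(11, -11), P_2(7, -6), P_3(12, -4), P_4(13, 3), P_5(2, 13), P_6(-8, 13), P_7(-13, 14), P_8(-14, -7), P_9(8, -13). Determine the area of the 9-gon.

536.5

Apply the surveyor's formula: 2A = Σ (x_i·y_{i+1} − x_{i+1}·y_i), indices taken mod 9.
P_1→P_2: (11)(-6) − (7)(-11) = 11
P_2→P_3: (7)(-4) − (12)(-6) = 44
P_3→P_4: (12)(3) − (13)(-4) = 88
P_4→P_5: (13)(13) − (2)(3) = 163
P_5→P_6: (2)(13) − (-8)(13) = 130
P_6→P_7: (-8)(14) − (-13)(13) = 57
P_7→P_8: (-13)(-7) − (-14)(14) = 287
P_8→P_9: (-14)(-13) − (8)(-7) = 238
P_9→P_1: (8)(-11) − (11)(-13) = 55
Σ = 1073
Area = |Σ|/2 = 536.5.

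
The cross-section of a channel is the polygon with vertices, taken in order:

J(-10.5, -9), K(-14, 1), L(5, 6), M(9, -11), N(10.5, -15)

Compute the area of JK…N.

Cross-terms: -136.5, -89, -109, -19.5, -252  ⇒  Σ = -606
Area = |Σ|/2 = 303.

303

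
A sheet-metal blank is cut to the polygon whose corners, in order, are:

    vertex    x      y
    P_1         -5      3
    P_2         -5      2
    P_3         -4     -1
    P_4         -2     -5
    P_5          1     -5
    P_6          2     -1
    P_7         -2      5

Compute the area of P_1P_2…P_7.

43.5

Σ = (5) + (13) + (18) + (15) + (9) + (8) + (19) = 87
Area = |Σ|/2 = 43.5.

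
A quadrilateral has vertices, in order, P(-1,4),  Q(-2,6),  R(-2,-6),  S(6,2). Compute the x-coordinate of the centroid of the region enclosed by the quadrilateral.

13/21

Apply the surveyor's formula. First the cross-terms c_i = x_i·y_{i+1} − x_{i+1}·y_i:
  2, 24, 32, 26  ⇒  2A = 84, A = 42.
Then Σ (x_i + x_{i+1})·c_i = 156, so x̄ = 156 / (6·42) = 13/21.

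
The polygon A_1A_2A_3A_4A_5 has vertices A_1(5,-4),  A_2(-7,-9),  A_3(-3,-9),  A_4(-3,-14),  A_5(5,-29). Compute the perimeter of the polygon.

|A_1A_2| = √((-12)² + (-5)²) = √169 = 13
|A_2A_3| = √((4)² + (0)²) = √16 = 4
|A_3A_4| = √((0)² + (-5)²) = √25 = 5
|A_4A_5| = √((8)² + (-15)²) = √289 = 17
|A_5A_1| = √((0)² + (25)²) = √625 = 25
Perimeter = 13 + 4 + 5 + 17 + 25 = 64.

64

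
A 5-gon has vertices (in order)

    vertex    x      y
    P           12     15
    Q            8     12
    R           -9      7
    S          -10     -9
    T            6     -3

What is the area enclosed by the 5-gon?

274.5

Apply the shoelace formula: 2A = Σ (x_i·y_{i+1} − x_{i+1}·y_i), indices taken mod 5.
P→Q: (12)(12) − (8)(15) = 24
Q→R: (8)(7) − (-9)(12) = 164
R→S: (-9)(-9) − (-10)(7) = 151
S→T: (-10)(-3) − (6)(-9) = 84
T→P: (6)(15) − (12)(-3) = 126
Σ = 549
Area = |Σ|/2 = 274.5.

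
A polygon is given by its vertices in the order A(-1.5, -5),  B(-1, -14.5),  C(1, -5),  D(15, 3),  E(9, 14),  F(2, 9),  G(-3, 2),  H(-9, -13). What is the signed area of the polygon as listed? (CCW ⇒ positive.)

Apply Gauss's area formula: 2A = Σ (x_i·y_{i+1} − x_{i+1}·y_i), indices taken mod 8.
A→B: (-1.5)(-14.5) − (-1)(-5) = 16.75
B→C: (-1)(-5) − (1)(-14.5) = 19.5
C→D: (1)(3) − (15)(-5) = 78
D→E: (15)(14) − (9)(3) = 183
E→F: (9)(9) − (2)(14) = 53
F→G: (2)(2) − (-3)(9) = 31
G→H: (-3)(-13) − (-9)(2) = 57
H→A: (-9)(-5) − (-1.5)(-13) = 25.5
Σ = 463.75
Signed area = Σ/2 = 231.875 (positive ⇒ counter-clockwise traversal).

231.875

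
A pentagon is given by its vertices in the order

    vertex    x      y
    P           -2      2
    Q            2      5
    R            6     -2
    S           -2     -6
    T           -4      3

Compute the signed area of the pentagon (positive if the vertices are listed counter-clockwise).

-60

Apply the shoelace formula: 2A = Σ (x_i·y_{i+1} − x_{i+1}·y_i), indices taken mod 5.
Cross-terms: -14, -34, -40, -30, -2  ⇒  Σ = -120
Signed area = Σ/2 = -60 (negative ⇒ clockwise traversal).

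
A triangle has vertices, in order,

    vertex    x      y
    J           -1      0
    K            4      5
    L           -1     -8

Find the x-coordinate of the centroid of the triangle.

2/3

Apply the surveyor's formula. First the cross-terms c_i = x_i·y_{i+1} − x_{i+1}·y_i:
  -5, -27, -8  ⇒  2A = -40, A = -20.
Then Σ (x_i + x_{i+1})·c_i = -80, so x̄ = -80 / (6·(-20)) = 2/3.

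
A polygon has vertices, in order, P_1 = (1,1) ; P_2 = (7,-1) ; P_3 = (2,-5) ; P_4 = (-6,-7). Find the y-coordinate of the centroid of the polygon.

Apply Gauss's area formula. First the cross-terms c_i = x_i·y_{i+1} − x_{i+1}·y_i:
  -8, -33, -44, 1  ⇒  2A = -84, A = -42.
Then Σ (y_i + y_{i+1})·c_i = 720, so ȳ = 720 / (6·(-42)) = -20/7.

-20/7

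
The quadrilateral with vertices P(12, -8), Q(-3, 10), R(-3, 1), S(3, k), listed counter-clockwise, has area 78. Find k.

-4

The doubled signed area Σ (x_i y_{i+1} − x_{i+1} y_i) is linear in k.
With k=0 it equals 96; the coefficient of k is -15 (from the two edges through S).
So -15·k + 96 = 2·78 = 156 ⇒ k = -4.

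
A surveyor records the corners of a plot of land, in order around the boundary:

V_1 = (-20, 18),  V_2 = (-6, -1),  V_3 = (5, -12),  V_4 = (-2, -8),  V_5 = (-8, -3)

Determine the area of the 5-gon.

60.5

Apply Gauss's area formula: 2A = Σ (x_i·y_{i+1} − x_{i+1}·y_i), indices taken mod 5.
Σ = (128) + (77) + (-64) + (-58) + (-204) = -121
Area = |Σ|/2 = 60.5.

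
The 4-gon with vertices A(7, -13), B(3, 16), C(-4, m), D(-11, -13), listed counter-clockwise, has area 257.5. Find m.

1

The doubled signed area Σ (x_i y_{i+1} − x_{i+1} y_i) is linear in m.
With m=0 it equals 501; the coefficient of m is 14 (from the two edges through C).
So 14·m + 501 = 2·257.5 = 515 ⇒ m = 1.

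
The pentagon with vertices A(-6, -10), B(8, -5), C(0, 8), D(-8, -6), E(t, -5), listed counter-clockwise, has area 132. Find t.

-4

Write out the shoelace sum; only the two edges meeting at E involve t:
2·Area = [((-8)·(-5) − t·(-6)) + (t·(-10) − (-6)·(-5))] + 238
       = -4·t + 248 = 264
⇒ t = -4.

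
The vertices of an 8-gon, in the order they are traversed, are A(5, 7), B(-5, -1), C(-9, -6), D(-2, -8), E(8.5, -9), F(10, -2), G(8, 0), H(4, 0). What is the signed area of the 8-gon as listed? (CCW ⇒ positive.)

157

Σ = (30) + (21) + (60) + (86) + (73) + (16) + (0) + (28) = 314
Signed area = Σ/2 = 157 (positive ⇒ counter-clockwise traversal).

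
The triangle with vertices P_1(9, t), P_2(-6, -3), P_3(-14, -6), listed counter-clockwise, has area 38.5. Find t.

-7

Write out the shoelace sum; only the two edges meeting at P_1 involve t:
2·Area = [((-14)·t − 9·(-6)) + (9·(-3) − (-6)·t)] + -6
       = -8·t + 21 = 77
⇒ t = -7.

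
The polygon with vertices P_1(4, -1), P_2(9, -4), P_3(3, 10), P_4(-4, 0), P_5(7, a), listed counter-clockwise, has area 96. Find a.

Write out the shoelace sum; only the two edges meeting at P_5 involve a:
2·Area = [((-4)·a − 7·0) + (7·(-1) − 4·a)] + 135
       = -8·a + 128 = 192
⇒ a = -8.

-8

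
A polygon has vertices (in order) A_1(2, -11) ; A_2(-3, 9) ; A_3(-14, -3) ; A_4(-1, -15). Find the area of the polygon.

184

Σ = (-15) + (135) + (207) + (41) = 368
Area = |Σ|/2 = 184.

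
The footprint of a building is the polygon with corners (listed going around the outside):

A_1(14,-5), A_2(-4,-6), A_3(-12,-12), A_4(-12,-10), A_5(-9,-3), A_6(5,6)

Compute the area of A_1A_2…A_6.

Apply the shoelace (surveyor's) formula: 2A = Σ (x_i·y_{i+1} − x_{i+1}·y_i), indices taken mod 6.
Σ = (-104) + (-24) + (-24) + (-54) + (-39) + (-109) = -354
Area = |Σ|/2 = 177.

177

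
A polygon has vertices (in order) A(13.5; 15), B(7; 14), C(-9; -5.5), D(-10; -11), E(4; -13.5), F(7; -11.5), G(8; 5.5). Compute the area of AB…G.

309.625

Σ = (84) + (87.5) + (44) + (179) + (48.5) + (130.5) + (45.75) = 619.25
Area = |Σ|/2 = 309.625.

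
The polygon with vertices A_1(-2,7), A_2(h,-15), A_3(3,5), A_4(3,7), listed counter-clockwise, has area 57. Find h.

Write out the shoelace sum; only the two edges meeting at A_2 involve h:
2·Area = [((-2)·(-15) − h·7) + (h·5 − 3·(-15))] + 41
       = -2·h + 116 = 114
⇒ h = 1.

1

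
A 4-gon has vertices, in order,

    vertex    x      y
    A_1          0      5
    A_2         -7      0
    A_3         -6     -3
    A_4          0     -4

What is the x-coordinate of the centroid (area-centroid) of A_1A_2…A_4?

-331/120

Apply the shoelace (surveyor's) formula. First the cross-terms c_i = x_i·y_{i+1} − x_{i+1}·y_i:
  35, 21, 24, 0  ⇒  2A = 80, A = 40.
Then Σ (x_i + x_{i+1})·c_i = -662, so x̄ = -662 / (6·40) = -331/120.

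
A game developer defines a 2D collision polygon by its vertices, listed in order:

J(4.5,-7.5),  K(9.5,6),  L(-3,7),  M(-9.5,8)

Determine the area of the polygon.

Σ = (98.25) + (84.5) + (42.5) + (35.25) = 260.5
Area = |Σ|/2 = 130.25.

130.25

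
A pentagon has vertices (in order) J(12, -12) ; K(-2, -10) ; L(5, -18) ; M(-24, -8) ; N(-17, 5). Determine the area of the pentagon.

321

Apply the shoelace (surveyor's) formula: 2A = Σ (x_i·y_{i+1} − x_{i+1}·y_i), indices taken mod 5.
J→K: (12)(-10) − (-2)(-12) = -144
K→L: (-2)(-18) − (5)(-10) = 86
L→M: (5)(-8) − (-24)(-18) = -472
M→N: (-24)(5) − (-17)(-8) = -256
N→J: (-17)(-12) − (12)(5) = 144
Σ = -642
Area = |Σ|/2 = 321.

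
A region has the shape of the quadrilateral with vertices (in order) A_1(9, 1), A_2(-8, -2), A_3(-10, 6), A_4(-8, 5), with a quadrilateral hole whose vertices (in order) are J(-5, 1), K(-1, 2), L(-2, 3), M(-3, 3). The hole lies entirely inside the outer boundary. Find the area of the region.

63

Outer boundary:
A_1→A_2: (9)(-2) − (-8)(1) = -10
A_2→A_3: (-8)(6) − (-10)(-2) = -68
A_3→A_4: (-10)(5) − (-8)(6) = -2
A_4→A_1: (-8)(1) − (9)(5) = -53
Σ = -133
Area = |Σ|/2 = 66.5.
Hole:
Apply the shoelace formula: 2A = Σ (x_i·y_{i+1} − x_{i+1}·y_i), indices taken mod 4.
Σ = (-9) + (1) + (3) + (12) = 7
Area = |Σ|/2 = 3.5.
Net area = 66.5 − 3.5 = 63.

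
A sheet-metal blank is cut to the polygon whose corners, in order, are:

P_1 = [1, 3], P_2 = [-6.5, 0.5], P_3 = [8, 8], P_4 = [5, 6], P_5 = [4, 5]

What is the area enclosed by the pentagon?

Σ = (20) + (-56) + (8) + (1) + (7) = -20
Area = |Σ|/2 = 10.

10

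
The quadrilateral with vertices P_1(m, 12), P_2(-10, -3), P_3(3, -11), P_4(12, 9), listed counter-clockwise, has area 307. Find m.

Write out the shoelace sum; only the two edges meeting at P_1 involve m:
2·Area = [(12·12 − m·9) + (m·(-3) − (-10)·12)] + 278
       = -12·m + 542 = 614
⇒ m = -6.

-6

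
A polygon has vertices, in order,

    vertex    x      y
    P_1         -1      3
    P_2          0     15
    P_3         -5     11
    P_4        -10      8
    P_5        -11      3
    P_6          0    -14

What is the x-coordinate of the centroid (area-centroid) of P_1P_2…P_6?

-359/82

Apply the shoelace formula. First the cross-terms c_i = x_i·y_{i+1} − x_{i+1}·y_i:
  -15, 75, 70, 58, 154, -14  ⇒  2A = 328, A = 164.
Then Σ (x_i + x_{i+1})·c_i = -4308, so x̄ = -4308 / (6·164) = -359/82.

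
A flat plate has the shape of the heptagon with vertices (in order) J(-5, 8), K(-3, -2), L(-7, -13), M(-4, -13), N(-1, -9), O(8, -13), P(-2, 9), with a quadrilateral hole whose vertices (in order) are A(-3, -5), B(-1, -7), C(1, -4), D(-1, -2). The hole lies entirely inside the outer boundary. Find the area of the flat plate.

130.5

Outer boundary:
Σ = (34) + (25) + (39) + (23) + (85) + (46) + (29) = 281
Area = |Σ|/2 = 140.5.
Hole:
Σ = (16) + (11) + (-6) + (-1) = 20
Area = |Σ|/2 = 10.
Net area = 140.5 − 10 = 130.5.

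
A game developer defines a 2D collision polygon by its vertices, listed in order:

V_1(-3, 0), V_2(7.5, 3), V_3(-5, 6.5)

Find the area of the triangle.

37.125

Cross-terms: -9, 63.75, 19.5  ⇒  Σ = 74.25
Area = |Σ|/2 = 37.125.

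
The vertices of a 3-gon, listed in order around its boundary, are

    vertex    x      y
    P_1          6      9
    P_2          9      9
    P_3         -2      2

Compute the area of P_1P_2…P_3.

P_1→P_2: (6)(9) − (9)(9) = -27
P_2→P_3: (9)(2) − (-2)(9) = 36
P_3→P_1: (-2)(9) − (6)(2) = -30
Σ = -21
Area = |Σ|/2 = 10.5.

10.5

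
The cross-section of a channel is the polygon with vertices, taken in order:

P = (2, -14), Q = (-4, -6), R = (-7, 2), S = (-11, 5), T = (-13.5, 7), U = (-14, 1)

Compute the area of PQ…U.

69

Apply the shoelace (surveyor's) formula: 2A = Σ (x_i·y_{i+1} − x_{i+1}·y_i), indices taken mod 6.
Cross-terms: -68, -50, -13, -9.5, 84.5, 194  ⇒  Σ = 138
Area = |Σ|/2 = 69.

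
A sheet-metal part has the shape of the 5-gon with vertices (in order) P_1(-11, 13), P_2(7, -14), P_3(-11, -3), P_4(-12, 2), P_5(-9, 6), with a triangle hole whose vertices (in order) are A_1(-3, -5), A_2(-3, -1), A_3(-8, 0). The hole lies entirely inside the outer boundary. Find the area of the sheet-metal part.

127.5

Outer boundary:
P_1→P_2: (-11)(-14) − (7)(13) = 63
P_2→P_3: (7)(-3) − (-11)(-14) = -175
P_3→P_4: (-11)(2) − (-12)(-3) = -58
P_4→P_5: (-12)(6) − (-9)(2) = -54
P_5→P_1: (-9)(13) − (-11)(6) = -51
Σ = -275
Area = |Σ|/2 = 137.5.
Hole:
Cross-terms: -12, -8, 40  ⇒  Σ = 20
Area = |Σ|/2 = 10.
Net area = 137.5 − 10 = 127.5.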